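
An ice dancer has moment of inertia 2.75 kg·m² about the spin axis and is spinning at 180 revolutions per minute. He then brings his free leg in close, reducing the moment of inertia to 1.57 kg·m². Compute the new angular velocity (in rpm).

No external torque acts about the spin axis, so angular momentum is conserved.
ω₂ = I₁ω₁ / I₂ = (2.750)(180 rpm) / (1.570) = 315.3 rpm.

ω₂ ≈ 315 rpm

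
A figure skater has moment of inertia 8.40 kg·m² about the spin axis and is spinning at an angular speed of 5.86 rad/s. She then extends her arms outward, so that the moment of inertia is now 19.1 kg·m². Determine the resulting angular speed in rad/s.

ω₂ ≈ 2.58 rad/s

Angular momentum about the spin axis is conserved since the torque about it is zero.
ω₂ = I₁ω₁ / I₂ = (8.400)(5.86 rad/s) / (19.10) = 2.577 rad/s.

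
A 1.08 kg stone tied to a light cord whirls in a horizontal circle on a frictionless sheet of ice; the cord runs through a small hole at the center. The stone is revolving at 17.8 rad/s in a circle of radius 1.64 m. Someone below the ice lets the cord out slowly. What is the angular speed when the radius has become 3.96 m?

ω₂ ≈ 3.05 rad/s

The constraining force is radial, so m r² ω about the center is conserved.
ω₂ = ω₁ (r₁/r₂)² = (17.8)(1.64/3.96)² = 3.053 rad/s.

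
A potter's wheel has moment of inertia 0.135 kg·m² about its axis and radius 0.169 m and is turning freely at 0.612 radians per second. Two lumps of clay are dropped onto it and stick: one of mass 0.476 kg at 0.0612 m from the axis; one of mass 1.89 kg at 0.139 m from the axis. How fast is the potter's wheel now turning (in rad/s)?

The added mass arrives with no angular momentum about the axis, and any external torque about the axis is negligible, so the system's angular momentum is conserved.
Added inertia Σmr² = (0.476)(0.0612)² + (1.89)(0.139)² = 0.03830 kg·m²; I_f = 0.1350 + 0.03830 = 0.1733 kg·m².
ω_f = I_p ω_i / I_f = (0.1350)(0.612) / 0.1733 = 0.4767 rad/s.

ω_f ≈ 0.477 rad/s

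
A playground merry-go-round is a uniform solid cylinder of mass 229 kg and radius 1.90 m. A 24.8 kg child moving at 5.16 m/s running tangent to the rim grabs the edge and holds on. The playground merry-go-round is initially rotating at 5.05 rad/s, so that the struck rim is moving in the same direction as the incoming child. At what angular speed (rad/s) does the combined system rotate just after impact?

|ω_f| ≈ 4.63 rad/s

About the axle the impulsive forces during the collision are internal, so angular momentum about that axis is conserved.
I_p = ½(229)(1.90)² = 413.3 kg·m². Taking the sense of the child's angular momentum as positive, L_{child} = m v R = (24.8)(5.16)(1.90) = 243.1 kg·m²/s.
L_i = +I_p ω_p + m v R = +(413.3)(5.05) + 243.1 = 2331 kg·m²/s.
After sticking, I_f = I_p + m R² = 413.3 + (24.8)(1.90)² = 502.9 kg·m².
ω_f = L_i / I_f = 2331 / 502.9 = 4.634 rad/s.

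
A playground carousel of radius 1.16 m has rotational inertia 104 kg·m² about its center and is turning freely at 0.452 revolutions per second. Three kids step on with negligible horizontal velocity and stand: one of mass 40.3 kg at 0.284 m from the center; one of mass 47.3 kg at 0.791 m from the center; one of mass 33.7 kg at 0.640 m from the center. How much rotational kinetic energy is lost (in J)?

energy lost ≈ 130 J

No external torque acts about the center; L_before = L_after.
Added inertia Σmr² = (40.3)(0.284)² + (47.3)(0.791)² + (33.7)(0.640)² = 46.65 kg·m²; I_f = 104.0 + 46.65 = 150.6 kg·m².
ω_f = I_p ω_i / I_f = (104.0)(0.452) / 150.6 = 0.3120 rev/s.
KE_i = ½(104.0)(2.840 rad/s)² = 419.4 J; KE_f = ½(150.6)(1.961)² = 289.5 J.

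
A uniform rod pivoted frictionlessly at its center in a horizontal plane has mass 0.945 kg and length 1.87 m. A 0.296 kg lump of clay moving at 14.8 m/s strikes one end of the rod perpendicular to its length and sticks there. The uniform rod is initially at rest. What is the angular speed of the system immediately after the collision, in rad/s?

The axle reaction passes through the pivot and exerts no torque about it; angular momentum about the pivot is conserved through the impact.
I_p = (1/12)(0.945)(1.87)² = 0.2754 kg·m². Taking the sense of the lump of clay's angular momentum as positive, L_{lump} = m v R = (0.296)(14.8)(1.87/2) = 4.096 kg·m²/s.
L_i = 0 + 4.096 = 4.096 kg·m²/s.
After sticking, I_f = I_p + m R² = 0.2754 + (0.296)(1.87/2)² = 0.5342 kg·m².
ω_f = L_i / I_f = 4.096 / 0.5342 = 7.668 rad/s.

|ω_f| ≈ 7.67 rad/s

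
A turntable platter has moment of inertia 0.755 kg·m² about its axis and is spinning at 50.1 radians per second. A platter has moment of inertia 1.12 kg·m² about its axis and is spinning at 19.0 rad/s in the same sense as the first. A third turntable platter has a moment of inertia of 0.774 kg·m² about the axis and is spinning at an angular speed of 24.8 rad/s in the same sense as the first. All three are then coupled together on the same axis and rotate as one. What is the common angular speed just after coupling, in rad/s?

No external torque acts about the common axis, so total angular momentum is conserved.
Taking A's sense as positive: L = (0.7550)(50.1) + (1.120)(19.0) + (0.7740)(24.8) = 78.30 kg·m²·rad/s.
Combined I = 0.7550 + 1.120 + 0.7740 = 2.649 kg·m².
ω_f = L / I = 78.30 / 2.649 = 29.56 rad/s.

|ω_f| ≈ 29.6 rad/s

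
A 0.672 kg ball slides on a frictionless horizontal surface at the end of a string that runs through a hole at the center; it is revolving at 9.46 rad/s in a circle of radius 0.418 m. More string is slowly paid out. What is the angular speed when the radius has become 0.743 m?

ω₂ ≈ 2.99 rad/s

The constraining force is radial, so m r² ω about the center is conserved.
ω₂ = ω₁ (r₁/r₂)² = (9.46)(0.418/0.743)² = 2.994 rad/s.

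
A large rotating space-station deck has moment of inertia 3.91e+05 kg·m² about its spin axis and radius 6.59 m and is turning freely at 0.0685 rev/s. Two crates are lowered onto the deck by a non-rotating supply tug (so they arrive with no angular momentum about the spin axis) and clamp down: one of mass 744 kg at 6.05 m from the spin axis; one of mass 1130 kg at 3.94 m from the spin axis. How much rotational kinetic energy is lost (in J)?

The added mass arrives with no angular momentum about the spin axis, and any external torque about the spin axis is negligible, so the system's angular momentum is conserved.
Added inertia Σmr² = (744)(6.05)² + (1130)(3.94)² = 44770 kg·m²; I_f = 3.910e+05 + 44770 = 4.358e+05 kg·m².
ω_f = I_p ω_i / I_f = (3.910e+05)(0.0685) / 4.358e+05 = 0.06146 rev/s.
KE_i = ½(3.910e+05)(0.4304 rad/s)² = 36210 J; KE_f = ½(4.358e+05)(0.3862)² = 32490 J.

energy lost ≈ 3720 J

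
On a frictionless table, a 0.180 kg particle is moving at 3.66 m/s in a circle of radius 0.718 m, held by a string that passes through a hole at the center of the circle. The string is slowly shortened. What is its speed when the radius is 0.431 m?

v₂ ≈ 6.10 m/s

The only horizontal force on the mass is along the cord (radial), so it exerts no torque about the hole and angular momentum m v r is conserved.
v₂ = v₁ r₁ / r₂ = (3.66)(0.718) / (0.431) = 6.097 m/s.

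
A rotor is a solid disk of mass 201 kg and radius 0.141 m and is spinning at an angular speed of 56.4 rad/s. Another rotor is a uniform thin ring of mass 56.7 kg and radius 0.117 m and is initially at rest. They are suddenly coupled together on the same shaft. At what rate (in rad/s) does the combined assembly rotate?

|ω_f| ≈ 40.6 rad/s

No external torque acts about the common axis, so total angular momentum is conserved.
Moments of inertia: I_A = ½(201)(0.141)² = 1.998 kg·m²; I_B = (56.7)(0.117)² = 0.7762 kg·m².
Taking A's sense as positive: L = (1.998)(56.4) = 112.7 kg·m²·rad/s.
Combined I = 1.998 + 0.7762 = 2.774 kg·m².
ω_f = L / I = 112.7 / 2.774 = 40.62 rad/s.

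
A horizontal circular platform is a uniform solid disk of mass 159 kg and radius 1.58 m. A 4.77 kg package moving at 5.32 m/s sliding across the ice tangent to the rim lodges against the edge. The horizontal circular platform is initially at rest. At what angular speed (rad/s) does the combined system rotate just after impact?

About the central axle the impulsive forces during the collision are internal, so angular momentum about that axis is conserved.
I_p = ½(159)(1.58)² = 198.5 kg·m². Taking the sense of the package's angular momentum as positive, L_{package} = m v R = (4.77)(5.32)(1.58) = 40.09 kg·m²/s.
L_i = 0 + 40.09 = 40.09 kg·m²/s.
After sticking, I_f = I_p + m R² = 198.5 + (4.77)(1.58)² = 210.4 kg·m².
ω_f = L_i / I_f = 40.09 / 210.4 = 0.1906 rad/s.

|ω_f| ≈ 0.191 rad/s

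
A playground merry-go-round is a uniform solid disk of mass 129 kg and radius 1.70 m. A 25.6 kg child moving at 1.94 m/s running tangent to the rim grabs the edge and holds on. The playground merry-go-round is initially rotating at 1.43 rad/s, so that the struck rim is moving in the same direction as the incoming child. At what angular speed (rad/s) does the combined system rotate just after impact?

The axle reaction passes through the axle and exerts no torque about it; angular momentum about the axle is conserved through the impact.
I_p = ½(129)(1.70)² = 186.4 kg·m². Taking the sense of the child's angular momentum as positive, L_{child} = m v R = (25.6)(1.94)(1.70) = 84.43 kg·m²/s.
L_i = +I_p ω_p + m v R = +(186.4)(1.43) + 84.43 = 351.0 kg·m²/s.
After sticking, I_f = I_p + m R² = 186.4 + (25.6)(1.70)² = 260.4 kg·m².
ω_f = L_i / I_f = 351.0 / 260.4 = 1.348 rad/s.

|ω_f| ≈ 1.35 rad/s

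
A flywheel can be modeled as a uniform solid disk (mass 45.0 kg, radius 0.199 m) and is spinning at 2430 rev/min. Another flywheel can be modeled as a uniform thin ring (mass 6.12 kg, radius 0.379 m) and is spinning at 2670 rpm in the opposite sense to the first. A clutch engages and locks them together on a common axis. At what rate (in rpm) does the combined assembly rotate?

No external torque acts about the common axis, so total angular momentum is conserved.
Moments of inertia: I_A = ½(45.0)(0.199)² = 0.8910 kg·m²; I_B = (6.12)(0.379)² = 0.8791 kg·m².
Taking A's sense as positive: L = (0.8910)(2430) − (0.8791)(2670) = -182.0 kg·m²·rpm.
Combined I = 0.8910 + 0.8791 = 1.770 kg·m².
ω_f = L / I = -182.0 / 1.770 = -102.8 rpm.

|ω_f| ≈ 103 rpm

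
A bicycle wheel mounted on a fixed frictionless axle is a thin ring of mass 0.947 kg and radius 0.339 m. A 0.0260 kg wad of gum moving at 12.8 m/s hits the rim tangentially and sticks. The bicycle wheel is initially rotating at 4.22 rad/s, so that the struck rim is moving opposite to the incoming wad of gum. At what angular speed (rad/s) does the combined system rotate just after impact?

|ω_f| ≈ 3.10 rad/s

The axle reaction passes through the axle and exerts no torque about it; angular momentum about the axle is conserved through the impact.
I_p = (0.947)(0.339)² = 0.1088 kg·m². Taking the sense of the wad of gum's angular momentum as positive, L_{wad} = m v R = (0.0260)(12.8)(0.339) = 0.1128 kg·m²/s.
L_i = −I_p ω_p + m v R = −(0.1088)(4.22) + 0.1128 = -0.3464 kg·m²/s.
After sticking, I_f = I_p + m R² = 0.1088 + (0.0260)(0.339)² = 0.1118 kg·m².
ω_f = L_i / I_f = -0.3464 / 0.1118 = -3.098 rad/s.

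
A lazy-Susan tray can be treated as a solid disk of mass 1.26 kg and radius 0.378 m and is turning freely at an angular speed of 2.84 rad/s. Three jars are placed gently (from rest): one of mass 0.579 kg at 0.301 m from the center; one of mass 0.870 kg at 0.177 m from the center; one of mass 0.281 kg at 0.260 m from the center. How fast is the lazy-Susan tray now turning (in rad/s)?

No external torque acts about the center; L_before = L_after.
I_p = ½(1.26)(0.378)² = 0.09002 kg·m².
Added inertia Σmr² = (0.579)(0.301)² + (0.870)(0.177)² + (0.281)(0.260)² = 0.09871 kg·m²; I_f = 0.09002 + 0.09871 = 0.1887 kg·m².
ω_f = I_p ω_i / I_f = (0.09002)(2.84) / 0.1887 = 1.355 rad/s.

ω_f ≈ 1.35 rad/s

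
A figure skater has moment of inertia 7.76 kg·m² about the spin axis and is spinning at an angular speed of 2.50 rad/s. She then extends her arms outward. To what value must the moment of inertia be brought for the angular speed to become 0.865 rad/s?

I₂ ≈ 22.4 kg·m²

With no external torque about the axis, L is conserved: I₁ω₁ = I₂ω₂.
I₂ = I₁ω₁ / ω₂ = (7.76)(2.50) / (0.865) = 22.43 kg·m².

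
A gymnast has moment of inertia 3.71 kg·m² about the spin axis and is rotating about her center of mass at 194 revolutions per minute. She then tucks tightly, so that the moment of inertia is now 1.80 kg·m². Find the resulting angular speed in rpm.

ω₂ ≈ 400 rpm

No external torque acts about the spin axis, so angular momentum is conserved.
ω₂ = I₁ω₁ / I₂ = (3.710)(194 rpm) / (1.800) = 399.9 rpm.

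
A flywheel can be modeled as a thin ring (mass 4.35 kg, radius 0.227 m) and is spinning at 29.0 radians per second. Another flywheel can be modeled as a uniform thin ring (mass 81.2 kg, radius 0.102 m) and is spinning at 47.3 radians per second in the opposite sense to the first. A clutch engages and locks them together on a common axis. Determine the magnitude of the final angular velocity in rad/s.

|ω_f| ≈ 31.3 rad/s

The coupling torques are internal; angular momentum about the shared axis is conserved.
Moments of inertia: I_A = (4.35)(0.227)² = 0.2242 kg·m²; I_B = (81.2)(0.102)² = 0.8448 kg·m².
Taking A's sense as positive: L = (0.2242)(29.0) − (0.8448)(47.3) = -33.46 kg·m²·rad/s.
Combined I = 0.2242 + 0.8448 = 1.069 kg·m².
ω_f = L / I = -33.46 / 1.069 = -31.30 rad/s.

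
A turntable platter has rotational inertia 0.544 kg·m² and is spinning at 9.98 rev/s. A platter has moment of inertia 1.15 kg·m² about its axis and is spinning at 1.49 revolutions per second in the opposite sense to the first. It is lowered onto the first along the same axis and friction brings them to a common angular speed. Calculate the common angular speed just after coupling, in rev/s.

No external torque acts about the common axis, so total angular momentum is conserved.
Taking A's sense as positive: L = (0.5440)(9.98) − (1.150)(1.49) = 3.716 kg·m²·rev/s.
Combined I = 0.5440 + 1.150 = 1.694 kg·m².
ω_f = L / I = 3.716 / 1.694 = 2.193 rev/s.

|ω_f| ≈ 2.19 rev/s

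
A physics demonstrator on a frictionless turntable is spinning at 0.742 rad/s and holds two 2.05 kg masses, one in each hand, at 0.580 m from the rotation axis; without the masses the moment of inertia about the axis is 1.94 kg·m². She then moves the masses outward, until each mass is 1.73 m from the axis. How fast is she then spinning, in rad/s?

ω₂ ≈ 0.173 rad/s

Angular momentum about the spin axis is conserved since the torque about it is zero.
I₁ = 1.94 + 2(2.05)(0.580)² = 3.319 kg·m²; I₂ = 1.94 + 2(2.05)(1.73)² = 14.21 kg·m².
ω₂ = I₁ω₁ / I₂ = (3.319)(0.742 rad/s) / (14.21) = 0.1733 rad/s.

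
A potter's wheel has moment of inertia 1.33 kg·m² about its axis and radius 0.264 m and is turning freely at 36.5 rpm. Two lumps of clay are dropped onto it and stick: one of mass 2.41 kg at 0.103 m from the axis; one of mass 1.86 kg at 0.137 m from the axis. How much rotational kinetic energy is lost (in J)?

No external torque acts about the axis; L_before = L_after.
Added inertia Σmr² = (2.41)(0.103)² + (1.86)(0.137)² = 0.06048 kg·m²; I_f = 1.330 + 0.06048 = 1.390 kg·m².
ω_f = I_p ω_i / I_f = (1.330)(36.5) / 1.390 = 34.91 rpm.
KE_i = ½(1.330)(3.822 rad/s)² = 9.715 J; KE_f = ½(1.390)(3.656)² = 9.293 J.

energy lost ≈ 0.423 J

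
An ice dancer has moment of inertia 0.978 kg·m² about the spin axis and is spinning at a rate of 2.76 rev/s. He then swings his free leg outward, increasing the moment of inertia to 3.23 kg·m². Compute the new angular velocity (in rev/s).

Angular momentum about the spin axis is conserved since the torque about it is zero.
ω₂ = I₁ω₁ / I₂ = (0.9780)(2.76 rev/s) / (3.230) = 0.8357 rev/s.

ω₂ ≈ 0.836 rev/s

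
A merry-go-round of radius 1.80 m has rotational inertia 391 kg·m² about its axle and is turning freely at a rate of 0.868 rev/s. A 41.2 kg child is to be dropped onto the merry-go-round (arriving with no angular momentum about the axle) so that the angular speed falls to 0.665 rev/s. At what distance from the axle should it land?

r ≈ 1.70 m

The added mass arrives with no angular momentum about the axle, and any external torque about the axle is negligible, so the system's angular momentum is conserved.
I_p ω_i = (I_p + m r²) ω_f ⇒ m r² = I_p(ω_i/ω_f − 1) = 391.0(0.868/0.665 − 1) = 119.4 kg·m².
r = √(119.4/41.2) = 1.702 m.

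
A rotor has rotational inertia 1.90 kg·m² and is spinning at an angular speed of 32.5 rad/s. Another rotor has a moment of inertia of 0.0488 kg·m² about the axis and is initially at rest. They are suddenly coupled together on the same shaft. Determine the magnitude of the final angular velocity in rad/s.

No external torque acts about the common axis, so total angular momentum is conserved.
Taking A's sense as positive: L = (1.900)(32.5) = 61.75 kg·m²·rad/s.
Combined I = 1.900 + 0.04880 = 1.949 kg·m².
ω_f = L / I = 61.75 / 1.949 = 31.69 rad/s.

|ω_f| ≈ 31.7 rad/s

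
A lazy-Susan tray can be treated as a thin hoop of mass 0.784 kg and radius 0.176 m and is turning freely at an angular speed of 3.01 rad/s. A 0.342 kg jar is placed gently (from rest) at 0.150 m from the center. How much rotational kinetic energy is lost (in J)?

energy lost ≈ 0.0265 J

The added mass arrives with no angular momentum about the center, and any external torque about the center is negligible, so the system's angular momentum is conserved.
I_p = (0.784)(0.176)² = 0.02429 kg·m².
Added inertia Σmr² = (0.342)(0.150)² = 0.007695 kg·m²; I_f = 0.02429 + 0.007695 = 0.03198 kg·m².
ω_f = I_p ω_i / I_f = (0.02429)(3.01) / 0.03198 = 2.286 rad/s.
KE_i = ½(0.02429)(3.010 rad/s)² = 0.1100 J; KE_f = ½(0.03198)(2.286)² = 0.08354 J.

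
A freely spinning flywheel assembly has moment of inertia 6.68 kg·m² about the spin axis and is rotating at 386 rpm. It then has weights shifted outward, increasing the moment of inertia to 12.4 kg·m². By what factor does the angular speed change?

ω₂/ω₁ ≈ 0.539

With no external torque about the axis, L is conserved: I₁ω₁ = I₂ω₂.
ω₂/ω₁ = I₁/I₂ = 6.680 / 12.40 = 0.5387.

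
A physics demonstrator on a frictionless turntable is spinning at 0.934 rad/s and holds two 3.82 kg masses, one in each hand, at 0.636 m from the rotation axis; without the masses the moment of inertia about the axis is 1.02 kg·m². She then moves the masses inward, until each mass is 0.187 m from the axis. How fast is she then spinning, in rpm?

Angular momentum about the spin axis is conserved since the torque about it is zero.
I₁ = 1.02 + 2(3.82)(0.636)² = 4.110 kg·m²; I₂ = 1.02 + 2(3.82)(0.187)² = 1.287 kg·m².
ω₂ = I₁ω₁ / I₂ = (4.110)(0.934 rad/s) / (1.287) = 2.983 rad/s = 28.48 rpm.

ω₂ ≈ 28.5 rpm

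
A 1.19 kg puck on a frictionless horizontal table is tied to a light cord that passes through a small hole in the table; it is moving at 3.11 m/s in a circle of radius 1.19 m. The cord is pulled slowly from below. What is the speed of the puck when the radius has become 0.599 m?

The only horizontal force on the mass is along the cord (radial), so it exerts no torque about the hole and angular momentum m v r is conserved.
v₂ = v₁ r₁ / r₂ = (3.11)(1.19) / (0.599) = 6.178 m/s.

v₂ ≈ 6.18 m/s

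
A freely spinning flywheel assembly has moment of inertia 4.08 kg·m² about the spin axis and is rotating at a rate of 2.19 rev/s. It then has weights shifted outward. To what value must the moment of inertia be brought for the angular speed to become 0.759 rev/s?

I₂ ≈ 11.8 kg·m²

Angular momentum about the spin axis is conserved since the torque about it is zero.
I₂ = I₁ω₁ / ω₂ = (4.08)(2.19) / (0.759) = 11.77 kg·m².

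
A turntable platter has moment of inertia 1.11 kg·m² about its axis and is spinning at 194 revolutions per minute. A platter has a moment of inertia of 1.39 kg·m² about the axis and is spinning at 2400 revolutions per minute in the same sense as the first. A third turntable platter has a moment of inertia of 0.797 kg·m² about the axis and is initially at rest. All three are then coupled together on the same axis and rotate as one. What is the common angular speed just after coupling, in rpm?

The coupling torques are internal; angular momentum about the shared axis is conserved.
Taking A's sense as positive: L = (1.110)(194) + (1.390)(2400) = 3551 kg·m²·rpm.
Combined I = 1.110 + 1.390 + 0.7970 = 3.297 kg·m².
ω_f = L / I = 3551 / 3.297 = 1077 rpm.

|ω_f| ≈ 1080 rpm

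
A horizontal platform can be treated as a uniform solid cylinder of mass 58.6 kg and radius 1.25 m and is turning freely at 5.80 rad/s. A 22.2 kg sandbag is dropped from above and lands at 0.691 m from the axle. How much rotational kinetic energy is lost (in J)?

No external torque acts about the axle; L_before = L_after.
I_p = ½(58.6)(1.25)² = 45.78 kg·m².
Added inertia Σmr² = (22.2)(0.691)² = 10.60 kg·m²; I_f = 45.78 + 10.60 = 56.38 kg·m².
ω_f = I_p ω_i / I_f = (45.78)(5.80) / 56.38 = 4.710 rad/s.
KE_i = ½(45.78)(5.800 rad/s)² = 770.0 J; KE_f = ½(56.38)(4.710)² = 625.3 J.

energy lost ≈ 145 J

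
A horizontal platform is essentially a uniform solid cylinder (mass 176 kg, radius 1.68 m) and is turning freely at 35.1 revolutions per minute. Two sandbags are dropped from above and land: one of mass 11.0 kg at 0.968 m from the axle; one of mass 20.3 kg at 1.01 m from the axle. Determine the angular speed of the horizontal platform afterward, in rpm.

ω_f ≈ 31.2 rpm

The added mass arrives with no angular momentum about the axle, and any external torque about the axle is negligible, so the system's angular momentum is conserved.
I_p = ½(176)(1.68)² = 248.4 kg·m².
Added inertia Σmr² = (11.0)(0.968)² + (20.3)(1.01)² = 31.02 kg·m²; I_f = 248.4 + 31.02 = 279.4 kg·m².
ω_f = I_p ω_i / I_f = (248.4)(35.1) / 279.4 = 31.20 rpm.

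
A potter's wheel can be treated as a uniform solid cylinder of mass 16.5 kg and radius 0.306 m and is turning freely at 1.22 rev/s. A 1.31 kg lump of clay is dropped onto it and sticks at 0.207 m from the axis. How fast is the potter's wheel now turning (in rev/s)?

The added mass arrives with no angular momentum about the axis, and any external torque about the axis is negligible, so the system's angular momentum is conserved.
I_p = ½(16.5)(0.306)² = 0.7725 kg·m².
Added inertia Σmr² = (1.31)(0.207)² = 0.05613 kg·m²; I_f = 0.7725 + 0.05613 = 0.8286 kg·m².
ω_f = I_p ω_i / I_f = (0.7725)(1.22) / 0.8286 = 1.137 rev/s.

ω_f ≈ 1.14 rev/s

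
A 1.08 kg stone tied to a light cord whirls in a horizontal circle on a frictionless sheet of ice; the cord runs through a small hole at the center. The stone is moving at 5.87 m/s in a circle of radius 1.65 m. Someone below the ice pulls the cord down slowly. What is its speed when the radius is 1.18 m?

v₂ ≈ 8.21 m/s

The only horizontal force on the mass is along the cord (radial), so it exerts no torque about the hole and angular momentum m v r is conserved.
v₂ = v₁ r₁ / r₂ = (5.87)(1.65) / (1.18) = 8.208 m/s.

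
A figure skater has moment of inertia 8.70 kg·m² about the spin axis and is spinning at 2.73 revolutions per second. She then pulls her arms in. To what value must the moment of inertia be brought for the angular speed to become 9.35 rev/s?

I₂ ≈ 2.54 kg·m²

No external torque acts about the spin axis, so angular momentum is conserved.
I₂ = I₁ω₁ / ω₂ = (8.70)(2.73) / (9.35) = 2.540 kg·m².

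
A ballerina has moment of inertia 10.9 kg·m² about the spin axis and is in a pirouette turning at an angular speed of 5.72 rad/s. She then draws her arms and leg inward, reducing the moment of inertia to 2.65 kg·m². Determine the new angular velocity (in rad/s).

ω₂ ≈ 23.5 rad/s

With no external torque about the axis, L is conserved: I₁ω₁ = I₂ω₂.
ω₂ = I₁ω₁ / I₂ = (10.90)(5.72 rad/s) / (2.650) = 23.53 rad/s.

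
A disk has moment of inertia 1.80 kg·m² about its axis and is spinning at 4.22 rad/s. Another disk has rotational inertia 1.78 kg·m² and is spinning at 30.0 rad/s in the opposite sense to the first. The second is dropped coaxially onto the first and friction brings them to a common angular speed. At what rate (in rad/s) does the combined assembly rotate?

|ω_f| ≈ 12.8 rad/s

No external torque acts about the common axis, so total angular momentum is conserved.
Taking A's sense as positive: L = (1.800)(4.22) − (1.780)(30.0) = -45.80 kg·m²·rad/s.
Combined I = 1.800 + 1.780 = 3.580 kg·m².
ω_f = L / I = -45.80 / 3.580 = -12.79 rad/s.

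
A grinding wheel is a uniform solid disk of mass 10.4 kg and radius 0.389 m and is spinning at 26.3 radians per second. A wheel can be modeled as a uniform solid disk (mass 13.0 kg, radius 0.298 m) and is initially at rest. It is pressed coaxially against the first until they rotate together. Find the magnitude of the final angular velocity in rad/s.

The coupling torques are internal; angular momentum about the shared axis is conserved.
Moments of inertia: I_A = ½(10.4)(0.389)² = 0.7869 kg·m²; I_B = ½(13.0)(0.298)² = 0.5772 kg·m².
Taking A's sense as positive: L = (0.7869)(26.3) = 20.69 kg·m²·rad/s.
Combined I = 0.7869 + 0.5772 = 1.364 kg·m².
ω_f = L / I = 20.69 / 1.364 = 15.17 rad/s.

|ω_f| ≈ 15.2 rad/s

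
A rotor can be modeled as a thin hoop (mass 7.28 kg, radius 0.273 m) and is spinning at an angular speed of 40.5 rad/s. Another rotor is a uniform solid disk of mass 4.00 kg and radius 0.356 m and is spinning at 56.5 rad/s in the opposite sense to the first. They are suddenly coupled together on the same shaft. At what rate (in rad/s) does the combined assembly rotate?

|ω_f| ≈ 9.61 rad/s

No external torque acts about the common axis, so total angular momentum is conserved.
Moments of inertia: I_A = (7.28)(0.273)² = 0.5426 kg·m²; I_B = ½(4.00)(0.356)² = 0.2535 kg·m².
Taking A's sense as positive: L = (0.5426)(40.5) − (0.2535)(56.5) = 7.653 kg·m²·rad/s.
Combined I = 0.5426 + 0.2535 = 0.7960 kg·m².
ω_f = L / I = 7.653 / 0.7960 = 9.614 rad/s.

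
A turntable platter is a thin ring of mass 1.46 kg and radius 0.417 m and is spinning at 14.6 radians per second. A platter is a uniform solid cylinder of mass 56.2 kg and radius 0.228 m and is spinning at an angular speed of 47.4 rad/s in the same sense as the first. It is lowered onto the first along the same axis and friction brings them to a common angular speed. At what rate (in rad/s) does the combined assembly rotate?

No external torque acts about the common axis, so total angular momentum is conserved.
Moments of inertia: I_A = (1.46)(0.417)² = 0.2539 kg·m²; I_B = ½(56.2)(0.228)² = 1.461 kg·m².
Taking A's sense as positive: L = (0.2539)(14.6) + (1.461)(47.4) = 72.95 kg·m²·rad/s.
Combined I = 0.2539 + 1.461 = 1.715 kg·m².
ω_f = L / I = 72.95 / 1.715 = 42.54 rad/s.

|ω_f| ≈ 42.5 rad/s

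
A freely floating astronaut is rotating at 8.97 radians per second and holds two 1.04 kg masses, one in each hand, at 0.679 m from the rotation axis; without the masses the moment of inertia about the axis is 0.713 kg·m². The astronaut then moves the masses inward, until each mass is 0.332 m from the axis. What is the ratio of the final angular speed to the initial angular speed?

No external torque acts about the spin axis, so angular momentum is conserved.
I₁ = 0.713 + 2(1.04)(0.679)² = 1.672 kg·m²; I₂ = 0.713 + 2(1.04)(0.332)² = 0.9423 kg·m².
ω₂/ω₁ = I₁/I₂ = 1.672 / 0.9423 = 1.774.

ω₂/ω₁ ≈ 1.77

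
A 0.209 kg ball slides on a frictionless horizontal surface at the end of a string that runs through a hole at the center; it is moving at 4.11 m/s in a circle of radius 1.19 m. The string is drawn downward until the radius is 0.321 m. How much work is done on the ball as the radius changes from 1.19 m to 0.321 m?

The only horizontal force on the mass is along the cord (radial), so it exerts no torque about the hole and angular momentum m v r is conserved.
v₂ = v₁ r₁ / r₂ = (4.11)(1.19) / (0.321) = 15.24 m/s.
W = ΔKE = ½m(v₂² − v₁²) = 22.49 J.

W ≈ 22.5 J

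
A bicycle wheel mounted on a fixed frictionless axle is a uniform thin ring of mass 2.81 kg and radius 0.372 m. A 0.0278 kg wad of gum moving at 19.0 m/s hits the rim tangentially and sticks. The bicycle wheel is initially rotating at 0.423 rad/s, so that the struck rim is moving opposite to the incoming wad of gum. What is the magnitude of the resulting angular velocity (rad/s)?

|ω_f| ≈ 0.0815 rad/s

The axle reaction passes through the axle and exerts no torque about it; angular momentum about the axle is conserved through the impact.
I_p = (2.81)(0.372)² = 0.3889 kg·m². Taking the sense of the wad of gum's angular momentum as positive, L_{wad} = m v R = (0.0278)(19.0)(0.372) = 0.1965 kg·m²/s.
L_i = −I_p ω_p + m v R = −(0.3889)(0.423) + 0.1965 = 0.03200 kg·m²/s.
After sticking, I_f = I_p + m R² = 0.3889 + (0.0278)(0.372)² = 0.3927 kg·m².
ω_f = L_i / I_f = 0.03200 / 0.3927 = 0.08149 rad/s.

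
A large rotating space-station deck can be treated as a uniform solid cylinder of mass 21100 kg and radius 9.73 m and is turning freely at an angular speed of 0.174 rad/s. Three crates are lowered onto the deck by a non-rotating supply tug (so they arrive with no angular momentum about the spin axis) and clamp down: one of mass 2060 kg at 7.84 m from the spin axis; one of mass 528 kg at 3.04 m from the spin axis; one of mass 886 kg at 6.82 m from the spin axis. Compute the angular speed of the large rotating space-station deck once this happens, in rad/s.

No external torque acts about the spin axis; L_before = L_after.
I_p = ½(21100)(9.73)² = 9.988e+05 kg·m².
Added inertia Σmr² = (2060)(7.84)² + (528)(3.04)² + (886)(6.82)² = 1.727e+05 kg·m²; I_f = 9.988e+05 + 1.727e+05 = 1.172e+06 kg·m².
ω_f = I_p ω_i / I_f = (9.988e+05)(0.174) / 1.172e+06 = 0.1483 rad/s.

ω_f ≈ 0.148 rad/s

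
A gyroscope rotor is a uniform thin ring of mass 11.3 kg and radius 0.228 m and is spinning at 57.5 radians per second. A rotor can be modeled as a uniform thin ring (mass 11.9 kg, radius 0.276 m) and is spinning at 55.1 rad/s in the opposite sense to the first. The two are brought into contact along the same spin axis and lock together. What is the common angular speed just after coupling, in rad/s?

|ω_f| ≈ 10.8 rad/s

The coupling torques are internal; angular momentum about the shared axis is conserved.
Moments of inertia: I_A = (11.3)(0.228)² = 0.5874 kg·m²; I_B = (11.9)(0.276)² = 0.9065 kg·m².
Taking A's sense as positive: L = (0.5874)(57.5) − (0.9065)(55.1) = -16.17 kg·m²·rad/s.
Combined I = 0.5874 + 0.9065 = 1.494 kg·m².
ω_f = L / I = -16.17 / 1.494 = -10.82 rad/s.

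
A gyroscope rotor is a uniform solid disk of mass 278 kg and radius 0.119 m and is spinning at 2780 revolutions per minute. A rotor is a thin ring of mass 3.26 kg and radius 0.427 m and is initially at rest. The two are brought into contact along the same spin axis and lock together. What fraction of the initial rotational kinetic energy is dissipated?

The coupling torques are internal; angular momentum about the shared axis is conserved.
Moments of inertia: I_A = ½(278)(0.119)² = 1.968 kg·m²; I_B = (3.26)(0.427)² = 0.5944 kg·m².
Taking A's sense as positive: L = (1.968)(2780) = 5472 kg·m²·rpm.
Combined I = 1.968 + 0.5944 = 2.563 kg·m².
ω_f = L / I = 5472 / 2.563 = 2135 rpm.
KE_i = ½ΣIω² = 83410 J; KE_f = ½(2.563)(223.6)² = 64070 J.
Fraction dissipated = (KE_i − KE_f)/KE_i = 0.2319.

fraction ≈ 0.232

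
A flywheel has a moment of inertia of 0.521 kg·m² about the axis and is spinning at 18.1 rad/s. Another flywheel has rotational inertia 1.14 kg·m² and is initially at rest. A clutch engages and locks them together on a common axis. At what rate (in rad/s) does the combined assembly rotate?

The coupling torques are internal; angular momentum about the shared axis is conserved.
Taking A's sense as positive: L = (0.5210)(18.1) = 9.430 kg·m²·rad/s.
Combined I = 0.5210 + 1.140 = 1.661 kg·m².
ω_f = L / I = 9.430 / 1.661 = 5.677 rad/s.

|ω_f| ≈ 5.68 rad/s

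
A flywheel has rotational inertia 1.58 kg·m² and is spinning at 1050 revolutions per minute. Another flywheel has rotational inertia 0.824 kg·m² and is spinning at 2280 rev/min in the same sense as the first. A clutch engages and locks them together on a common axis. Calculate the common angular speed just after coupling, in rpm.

The coupling torques are internal; angular momentum about the shared axis is conserved.
Taking A's sense as positive: L = (1.580)(1050) + (0.8240)(2280) = 3538 kg·m²·rpm.
Combined I = 1.580 + 0.8240 = 2.404 kg·m².
ω_f = L / I = 3538 / 2.404 = 1472 rpm.

|ω_f| ≈ 1470 rpm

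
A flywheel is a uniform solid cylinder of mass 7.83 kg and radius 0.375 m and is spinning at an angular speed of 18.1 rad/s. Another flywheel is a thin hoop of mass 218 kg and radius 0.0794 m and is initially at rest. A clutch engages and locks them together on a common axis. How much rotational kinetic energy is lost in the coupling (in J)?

No external torque acts about the common axis, so total angular momentum is conserved.
Moments of inertia: I_A = ½(7.83)(0.375)² = 0.5505 kg·m²; I_B = (218)(0.0794)² = 1.374 kg·m².
Taking A's sense as positive: L = (0.5505)(18.1) = 9.965 kg·m²·rad/s.
Combined I = 0.5505 + 1.374 = 1.925 kg·m².
ω_f = L / I = 9.965 / 1.925 = 5.177 rad/s.
KE_i = ½ΣIω² = 90.18 J; KE_f = ½(1.925)(5.177)² = 25.79 J.

ΔKE lost ≈ 64.4 J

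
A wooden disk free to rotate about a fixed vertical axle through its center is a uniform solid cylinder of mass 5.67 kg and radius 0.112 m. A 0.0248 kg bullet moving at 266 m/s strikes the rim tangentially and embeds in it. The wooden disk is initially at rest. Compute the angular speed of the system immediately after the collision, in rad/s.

|ω_f| ≈ 20.6 rad/s

About the axle the impulsive forces during the collision are internal, so angular momentum about that axis is conserved.
I_p = ½(5.67)(0.112)² = 0.03556 kg·m². Taking the sense of the bullet's angular momentum as positive, L_{bullet} = m v R = (0.0248)(266)(0.112) = 0.7388 kg·m²/s.
L_i = 0 + 0.7388 = 0.7388 kg·m²/s.
After sticking, I_f = I_p + m R² = 0.03556 + (0.0248)(0.112)² = 0.03587 kg·m².
ω_f = L_i / I_f = 0.7388 / 0.03587 = 20.60 rad/s.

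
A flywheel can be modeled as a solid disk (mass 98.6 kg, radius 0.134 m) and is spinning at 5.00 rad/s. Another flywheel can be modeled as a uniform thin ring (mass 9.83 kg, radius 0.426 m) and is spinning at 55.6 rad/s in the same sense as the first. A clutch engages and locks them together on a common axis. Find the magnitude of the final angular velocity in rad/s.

No external torque acts about the common axis, so total angular momentum is conserved.
Moments of inertia: I_A = ½(98.6)(0.134)² = 0.8852 kg·m²; I_B = (9.83)(0.426)² = 1.784 kg·m².
Taking A's sense as positive: L = (0.8852)(5.00) + (1.784)(55.6) = 103.6 kg·m²·rad/s.
Combined I = 0.8852 + 1.784 = 2.669 kg·m².
ω_f = L / I = 103.6 / 2.669 = 38.82 rad/s.

|ω_f| ≈ 38.8 rad/s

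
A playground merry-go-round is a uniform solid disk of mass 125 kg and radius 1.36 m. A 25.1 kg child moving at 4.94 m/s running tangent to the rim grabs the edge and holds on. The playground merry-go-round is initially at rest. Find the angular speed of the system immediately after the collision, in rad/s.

About the axle the impulsive forces during the collision are internal, so angular momentum about that axis is conserved.
I_p = ½(125)(1.36)² = 115.6 kg·m². Taking the sense of the child's angular momentum as positive, L_{child} = m v R = (25.1)(4.94)(1.36) = 168.6 kg·m²/s.
L_i = 0 + 168.6 = 168.6 kg·m²/s.
After sticking, I_f = I_p + m R² = 115.6 + (25.1)(1.36)² = 162.0 kg·m².
ω_f = L_i / I_f = 168.6 / 162.0 = 1.041 rad/s.

|ω_f| ≈ 1.04 rad/s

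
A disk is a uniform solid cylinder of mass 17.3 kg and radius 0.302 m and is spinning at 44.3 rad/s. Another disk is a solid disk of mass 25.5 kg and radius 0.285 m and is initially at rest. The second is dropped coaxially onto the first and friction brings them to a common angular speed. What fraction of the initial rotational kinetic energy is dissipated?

The coupling torques are internal; angular momentum about the shared axis is conserved.
Moments of inertia: I_A = ½(17.3)(0.302)² = 0.7889 kg·m²; I_B = ½(25.5)(0.285)² = 1.036 kg·m².
Taking A's sense as positive: L = (0.7889)(44.3) = 34.95 kg·m²·rad/s.
Combined I = 0.7889 + 1.036 = 1.825 kg·m².
ω_f = L / I = 34.95 / 1.825 = 19.15 rad/s.
KE_i = ½ΣIω² = 774.1 J; KE_f = ½(1.825)(19.15)² = 334.7 J.
Fraction dissipated = (KE_i − KE_f)/KE_i = 0.5676.

fraction ≈ 0.568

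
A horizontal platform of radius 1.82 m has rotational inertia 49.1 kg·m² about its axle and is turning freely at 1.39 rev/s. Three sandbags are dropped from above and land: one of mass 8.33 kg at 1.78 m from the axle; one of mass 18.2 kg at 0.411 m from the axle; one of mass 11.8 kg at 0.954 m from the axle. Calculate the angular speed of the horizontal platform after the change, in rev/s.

ω_f ≈ 0.764 rev/s

The added mass arrives with no angular momentum about the axle, and any external torque about the axle is negligible, so the system's angular momentum is conserved.
Added inertia Σmr² = (8.33)(1.78)² + (18.2)(0.411)² + (11.8)(0.954)² = 40.21 kg·m²; I_f = 49.10 + 40.21 = 89.31 kg·m².
ω_f = I_p ω_i / I_f = (49.10)(1.39) / 89.31 = 0.7642 rev/s.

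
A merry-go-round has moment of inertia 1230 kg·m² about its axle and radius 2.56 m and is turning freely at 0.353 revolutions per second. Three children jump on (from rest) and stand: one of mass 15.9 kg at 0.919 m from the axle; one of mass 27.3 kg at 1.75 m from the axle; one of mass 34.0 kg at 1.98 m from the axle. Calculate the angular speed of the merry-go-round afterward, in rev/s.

No external torque acts about the axle; L_before = L_after.
Added inertia Σmr² = (15.9)(0.919)² + (27.3)(1.75)² + (34.0)(1.98)² = 230.3 kg·m²; I_f = 1230 + 230.3 = 1460 kg·m².
ω_f = I_p ω_i / I_f = (1230)(0.353) / 1460 = 0.2973 rev/s.

ω_f ≈ 0.297 rev/s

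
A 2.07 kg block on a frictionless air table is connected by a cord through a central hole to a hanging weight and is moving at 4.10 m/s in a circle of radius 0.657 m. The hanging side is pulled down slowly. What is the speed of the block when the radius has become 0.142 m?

v₂ ≈ 19.0 m/s

Central (radial) force ⇒ zero torque about the center ⇒ m v r is constant.
v₂ = v₁ r₁ / r₂ = (4.10)(0.657) / (0.142) = 18.97 m/s.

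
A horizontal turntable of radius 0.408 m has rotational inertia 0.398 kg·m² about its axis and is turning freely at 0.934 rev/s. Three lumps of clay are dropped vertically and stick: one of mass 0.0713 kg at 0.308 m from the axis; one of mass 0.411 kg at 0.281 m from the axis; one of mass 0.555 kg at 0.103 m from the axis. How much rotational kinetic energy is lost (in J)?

The added mass arrives with no angular momentum about the axis, and any external torque about the axis is negligible, so the system's angular momentum is conserved.
Added inertia Σmr² = (0.0713)(0.308)² + (0.411)(0.281)² + (0.555)(0.103)² = 0.04510 kg·m²; I_f = 0.3980 + 0.04510 = 0.4431 kg·m².
ω_f = I_p ω_i / I_f = (0.3980)(0.934) / 0.4431 = 0.8389 rev/s.
KE_i = ½(0.3980)(5.868 rad/s)² = 6.853 J; KE_f = ½(0.4431)(5.271)² = 6.156 J.

energy lost ≈ 0.698 J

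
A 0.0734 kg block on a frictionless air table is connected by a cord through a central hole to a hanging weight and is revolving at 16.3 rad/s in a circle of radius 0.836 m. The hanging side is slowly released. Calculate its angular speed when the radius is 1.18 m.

ω₂ ≈ 8.18 rad/s

The constraining force is radial, so m r² ω about the center is conserved.
ω₂ = ω₁ (r₁/r₂)² = (16.3)(0.836/1.18)² = 8.182 rad/s.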